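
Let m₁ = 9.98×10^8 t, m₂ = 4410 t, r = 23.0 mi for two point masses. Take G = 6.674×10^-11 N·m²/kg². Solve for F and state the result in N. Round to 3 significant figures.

0.214 N

F is given directly by: F = Gm₁m₂/r².
m₁ = 9.98×10^8 t = 9.980×10^11 kg; m₂ = 4410 t = 4.410×10^6 kg; r = 23.0 mi = 37015 m; G = 6.674×10^-11 N·m²/kg².
F = 0.2144 N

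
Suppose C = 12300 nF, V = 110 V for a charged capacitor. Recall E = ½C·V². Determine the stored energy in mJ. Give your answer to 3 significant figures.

E is given directly by: E = ½CV².
C = 12300 nF = 1.230×10^-5 F; V = 110 V.
E = 0.07442 J
0.07442 J × (1 mJ / 0.001000 J) = 74.42 mJ

74.4 mJ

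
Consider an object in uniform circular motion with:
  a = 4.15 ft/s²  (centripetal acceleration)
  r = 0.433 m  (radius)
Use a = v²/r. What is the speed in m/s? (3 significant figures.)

Rearranging: v = √(a·r).
a = 4.15 ft/s² = 1.265 m/s²; r = 0.433 m.
v = 0.7401 m/s

0.740 m/s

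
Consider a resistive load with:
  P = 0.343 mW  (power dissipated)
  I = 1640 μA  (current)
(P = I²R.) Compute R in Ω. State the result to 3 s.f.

128 Ω

Rearranging: R = P/I².
P = 0.343 mW = 3.430×10^-4 W; I = 1640 μA = 0.001640 A.
R = 127.5 Ω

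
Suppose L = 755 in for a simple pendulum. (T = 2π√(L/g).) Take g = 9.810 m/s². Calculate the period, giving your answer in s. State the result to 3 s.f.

T is given directly by: T = 2π√(L/g).
L = 755 in = 19.18 m; g = 9.810 m/s².
T = 8.785 s

8.78 s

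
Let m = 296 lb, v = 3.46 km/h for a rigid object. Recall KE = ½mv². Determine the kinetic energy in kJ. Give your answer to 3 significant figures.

KE is given directly by: KE = ½mv².
m = 296 lb = 134.3 kg; v = 3.46 km/h = 0.9611 m/s.
KE = 62.01 J
62.01 J × (1 kJ / 1000 J) = 0.06201 kJ

0.0620 kJ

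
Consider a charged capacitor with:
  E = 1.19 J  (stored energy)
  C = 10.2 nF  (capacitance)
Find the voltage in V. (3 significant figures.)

15300 V

Rearranging: V = √(2E/C).
E = 1.19 J; C = 10.2 nF = 1.020×10^-8 F.
V = 15275 V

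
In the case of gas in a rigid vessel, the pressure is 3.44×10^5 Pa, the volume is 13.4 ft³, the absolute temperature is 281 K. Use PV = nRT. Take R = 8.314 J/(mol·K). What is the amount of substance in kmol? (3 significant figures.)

0.0559 kmol

From the ideal-gas law: n = PV/(RT).
P = 3.44×10^5 Pa; V = 13.4 ft³ = 0.3794 m³; T = 281 K; R = 8.314 J/(mol·K).
n = 55.87 mol
55.87 mol × (1 kmol / 1000 mol) = 0.05587 kmol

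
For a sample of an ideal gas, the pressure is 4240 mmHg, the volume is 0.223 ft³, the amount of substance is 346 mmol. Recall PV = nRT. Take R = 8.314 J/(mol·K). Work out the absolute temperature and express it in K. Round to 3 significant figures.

From the ideal-gas law: T = PV/(nR).
P = 4240 mmHg = 5.653×10^5 Pa; V = 0.223 ft³ = 0.006315 m³; n = 346 mmol = 0.3460 mol; R = 8.314 J/(mol·K).
T = 1241 K

1240 K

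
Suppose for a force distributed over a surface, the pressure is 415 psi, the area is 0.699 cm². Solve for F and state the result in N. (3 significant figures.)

Rearranging P = F/A for F: F = P·A.
P = 415 psi = 2.861×10^6 Pa; A = 0.699 cm² = 6.990×10^-5 m².
F = 200.0 N

200 N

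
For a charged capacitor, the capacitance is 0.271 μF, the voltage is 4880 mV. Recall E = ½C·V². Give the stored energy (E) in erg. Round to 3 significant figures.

32.3 erg

E is given directly by: E = ½CV².
C = 0.271 μF = 2.710×10^-7 F; V = 4880 mV = 4.880 V.
E = 3.227×10^-6 J  (the unit combination reduces to kg·m²/s² = J)
3.227×10^-6 J × (1 erg / 1.000×10^-7 J) = 32.27 erg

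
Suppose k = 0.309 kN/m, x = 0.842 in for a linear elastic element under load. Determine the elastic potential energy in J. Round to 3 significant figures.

0.0707 J

U is given directly by: U = ½kx².
k = 0.309 kN/m = 309.0 N/m; x = 0.842 in = 0.02139 m.
U = 0.07067 J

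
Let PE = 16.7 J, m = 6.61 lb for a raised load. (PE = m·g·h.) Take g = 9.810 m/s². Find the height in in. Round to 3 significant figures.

Solving PE = m·g·h for h: h = PE/(m·g).
PE = 16.7 J; m = 6.61 lb = 2.998 kg; g = 9.810 m/s².
h = 0.5678 m
0.5678 m × (1 in / 0.02540 m) = 22.35 in

22.4 in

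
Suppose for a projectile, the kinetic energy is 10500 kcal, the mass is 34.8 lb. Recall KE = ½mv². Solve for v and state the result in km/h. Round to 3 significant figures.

8490 km/h

Rearranging: v = √(2·KE/m).
KE = 10500 kcal = 4.393×10^7 J; m = 34.8 lb = 15.79 kg.
v = 2359 m/s
2359 m/s × (1 km/h / 0.2778 m/s) = 8493 km/h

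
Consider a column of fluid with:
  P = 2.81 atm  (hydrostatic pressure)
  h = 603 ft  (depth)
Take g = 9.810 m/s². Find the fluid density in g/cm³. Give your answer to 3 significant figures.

Solving P = ρ·g·h for ρ: ρ = P/(g·h).
P = 2.81 atm = 2.847×10^5 Pa; h = 603 ft = 183.8 m; g = 9.810 m/s².
ρ = 157.9 kg/m³
157.9 kg/m³ × (1 g/cm³ / 1000 kg/m³) = 0.1579 g/cm³

0.158 g/cm³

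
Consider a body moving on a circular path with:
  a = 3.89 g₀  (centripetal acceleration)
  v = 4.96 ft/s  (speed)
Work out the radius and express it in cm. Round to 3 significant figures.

5.99 cm

Solving a = v²/r for r: r = v²/a.
a = 3.89 g₀ = 38.15 m/s²; v = 4.96 ft/s = 1.512 m/s.
r = 0.05991 m
0.05991 m × (1 cm / 0.01000 m) = 5.991 cm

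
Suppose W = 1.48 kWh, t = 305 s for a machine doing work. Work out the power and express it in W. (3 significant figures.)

17500 W

P is given directly by: P = W/t.
W = 1.48 kWh = 5.328×10^6 J; t = 305 s.
P = 17469 W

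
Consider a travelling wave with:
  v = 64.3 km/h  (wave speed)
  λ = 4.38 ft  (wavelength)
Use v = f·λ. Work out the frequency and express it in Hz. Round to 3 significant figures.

13.4 Hz

Rearranging: f = v/λ.
v = 64.3 km/h = 17.86 m/s; λ = 4.38 ft = 1.335 m.
f = 13.38 Hz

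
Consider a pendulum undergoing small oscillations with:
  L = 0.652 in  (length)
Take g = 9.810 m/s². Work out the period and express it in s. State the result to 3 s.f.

0.258 s

T is given directly by: T = 2π√(L/g).
L = 0.652 in = 0.01656 m; g = 9.810 m/s².
T = 0.2582 s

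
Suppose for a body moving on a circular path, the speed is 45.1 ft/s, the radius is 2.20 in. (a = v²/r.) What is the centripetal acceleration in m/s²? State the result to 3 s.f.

Directly: a = v²/r.
v = 45.1 ft/s = 13.75 m/s; r = 2.20 in = 0.05588 m.
a = 3382 m/s²

3380 m/s²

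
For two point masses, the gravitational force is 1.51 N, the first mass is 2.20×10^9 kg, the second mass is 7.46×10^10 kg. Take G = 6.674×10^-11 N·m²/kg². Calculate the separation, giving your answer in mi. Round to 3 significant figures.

52.9 mi

From Newton's law of gravitation: r = √(G·m₁m₂/F).
F = 1.51 N; m₁ = 2.20×10^9 kg; m₂ = 7.46×10^10 kg; G = 6.674×10^-11 N·m²/kg².
r = 85170 m
85170 m × (1 mi / 1609 m) = 52.92 mi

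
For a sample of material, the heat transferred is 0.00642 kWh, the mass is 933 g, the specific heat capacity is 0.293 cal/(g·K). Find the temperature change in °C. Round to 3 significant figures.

20.2 °C

Rearranging: ΔT = Q/(m·c).
Q = 0.00642 kWh = 23112 J; m = 933 g = 0.9330 kg; c = 0.293 cal/(g·K) = 1226 J/(kg·K).
ΔT = 20.21 K
Since 1 °C = 1 K, 20.21 °C.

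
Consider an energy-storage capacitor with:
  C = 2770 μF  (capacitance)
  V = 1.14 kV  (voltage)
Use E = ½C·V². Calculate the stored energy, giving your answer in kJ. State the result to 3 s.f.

E is given directly by: E = ½CV².
C = 2770 μF = 0.002770 F; V = 1.14 kV = 1140 V.
E = 1800 J
1800 J × (1 kJ / 1000 J) = 1.800 kJ

1.80 kJ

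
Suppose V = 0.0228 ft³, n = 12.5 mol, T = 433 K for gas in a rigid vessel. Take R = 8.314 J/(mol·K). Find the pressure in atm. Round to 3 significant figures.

From the ideal-gas law: P = nRT/V.
V = 0.0228 ft³ = 6.456×10^-4 m³; n = 12.5 mol; T = 433 K; R = 8.314 J/(mol·K).
P = 6.970×10^7 Pa
6.970×10^7 Pa × (1 atm / 1.013×10^5 Pa) = 687.9 atm

688 atm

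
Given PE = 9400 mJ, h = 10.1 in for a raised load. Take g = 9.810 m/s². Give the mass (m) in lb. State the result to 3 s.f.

Rearranging: m = PE/(g·h).
PE = 9400 mJ = 9.400 J; h = 10.1 in = 0.2565 m; g = 9.810 m/s².
m = 3.735 kg
3.735 kg × (1 lb / 0.4536 kg) = 8.235 lb

8.23 lb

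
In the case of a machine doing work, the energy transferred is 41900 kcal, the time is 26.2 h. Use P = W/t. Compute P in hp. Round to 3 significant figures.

P is given directly by: P = W/t.
W = 41900 kcal = 1.753×10^8 J; t = 26.2 h = 94320 s.
P = 1859 W
1859 W × (1 hp / 745.7 W) = 2.493 hp

2.49 hp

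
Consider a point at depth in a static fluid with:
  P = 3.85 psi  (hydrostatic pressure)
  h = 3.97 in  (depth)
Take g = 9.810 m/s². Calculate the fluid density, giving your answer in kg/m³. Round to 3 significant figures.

Rearranging: ρ = P/(g·h).
P = 3.85 psi = 26545 Pa; h = 3.97 in = 0.1008 m; g = 9.810 m/s².
ρ = 26834 kg/m³

26800 kg/m³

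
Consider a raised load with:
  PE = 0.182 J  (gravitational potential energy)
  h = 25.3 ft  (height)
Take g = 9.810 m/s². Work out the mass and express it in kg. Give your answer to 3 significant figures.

Rearranging PE = m·g·h for m: m = PE/(g·h).
PE = 0.182 J; h = 25.3 ft = 7.711 m; g = 9.810 m/s².
m = 0.002406 kg

0.00241 kg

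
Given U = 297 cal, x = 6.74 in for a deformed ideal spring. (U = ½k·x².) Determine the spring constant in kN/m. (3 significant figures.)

84.8 kN/m

Rearranging: k = 2U/x².
U = 297 cal = 1243 J; x = 6.74 in = 0.1712 m.
k = 84799 N/m
84799 N/m × (1 kN/m / 1000 N/m) = 84.80 kN/m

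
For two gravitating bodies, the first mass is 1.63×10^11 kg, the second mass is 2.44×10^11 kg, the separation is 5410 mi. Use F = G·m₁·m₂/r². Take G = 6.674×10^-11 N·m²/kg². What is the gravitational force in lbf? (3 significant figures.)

0.00787 lbf

From Newton's law of gravitation: F = Gm₁m₂/r².
m₁ = 1.63×10^11 kg; m₂ = 2.44×10^11 kg; r = 5410 mi = 8.707×10^6 m; G = 6.674×10^-11 N·m²/kg².
F = 0.03502 N
0.03502 N × (1 lbf / 4.448 N) = 0.007872 lbf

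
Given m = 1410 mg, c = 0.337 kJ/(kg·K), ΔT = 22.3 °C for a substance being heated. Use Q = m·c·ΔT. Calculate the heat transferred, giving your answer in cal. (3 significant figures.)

Q is given directly by: Q = mcΔT.
m = 1410 mg = 0.001410 kg; c = 0.337 kJ/(kg·K) = 337.0 J/(kg·K); ΔT = 22.3 °C = 22.30 K.
Q = 10.60 J  (the unit combination reduces to kg·m²/s² = J)
10.60 J × (1 cal / 4.184 J) = 2.533 cal

2.53 cal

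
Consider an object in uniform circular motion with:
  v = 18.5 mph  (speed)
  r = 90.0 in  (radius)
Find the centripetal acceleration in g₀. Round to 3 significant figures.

3.05 g₀

a is given directly by: a = v²/r.
v = 18.5 mph = 8.270 m/s; r = 90.0 in = 2.286 m.
a = 29.92 m/s²
29.92 m/s² × (1 g₀ / 9.807 m/s²) = 3.051 g₀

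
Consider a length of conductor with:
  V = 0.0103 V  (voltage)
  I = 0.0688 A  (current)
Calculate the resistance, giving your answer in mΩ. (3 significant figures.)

150 mΩ

Rearranging V = I·R for R: R = V/I.
V = 0.0103 V; I = 0.0688 A.
R = 0.1497 Ω
0.1497 Ω × (1 mΩ / 0.001000 Ω) = 149.7 mΩ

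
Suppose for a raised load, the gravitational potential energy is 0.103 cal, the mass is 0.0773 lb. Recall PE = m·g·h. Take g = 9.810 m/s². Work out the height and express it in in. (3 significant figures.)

49.3 in

Rearranging PE = m·g·h for h: h = PE/(m·g).
PE = 0.103 cal = 0.4310 J; m = 0.0773 lb = 0.03506 kg; g = 9.810 m/s².
h = 1.253 m
1.253 m × (1 in / 0.02540 m) = 49.33 in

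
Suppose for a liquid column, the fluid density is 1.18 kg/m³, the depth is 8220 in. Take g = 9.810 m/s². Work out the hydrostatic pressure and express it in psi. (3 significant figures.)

0.351 psi

P is given directly by: P = ρgh.
ρ = 1.18 kg/m³; h = 8220 in = 208.8 m; g = 9.810 m/s².
P = 2417 Pa  (the unit combination reduces to kg/(m·s²) = Pa)
2417 Pa × (1 psi / 6895 Pa) = 0.3505 psi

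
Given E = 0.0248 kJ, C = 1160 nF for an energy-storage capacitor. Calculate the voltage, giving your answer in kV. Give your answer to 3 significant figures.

6.54 kV

Solving E = ½C·V² for V: V = √(2E/C).
E = 0.0248 kJ = 24.80 J; C = 1160 nF = 1.160×10^-6 F.
V = 6539 V  (the unit combination reduces to kg·m²/(A·s³) = V)
6539 V × (1 kV / 1000 V) = 6.539 kV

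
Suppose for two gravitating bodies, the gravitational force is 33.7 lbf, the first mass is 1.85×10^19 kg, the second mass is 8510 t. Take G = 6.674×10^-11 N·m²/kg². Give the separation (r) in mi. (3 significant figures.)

5200 mi

Solving F = G·m₁·m₂/r² for r: r = √(G·m₁m₂/F).
F = 33.7 lbf = 149.9 N; m₁ = 1.85×10^19 kg; m₂ = 8510 t = 8.510×10^6 kg; G = 6.674×10^-11 N·m²/kg².
r = 8.372×10^6 m
8.372×10^6 m × (1 mi / 1609 m) = 5202 mi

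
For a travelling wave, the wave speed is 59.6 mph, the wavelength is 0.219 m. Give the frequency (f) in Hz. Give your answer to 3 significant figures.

122 Hz

Solving v = f·λ for f: f = v/λ.
v = 59.6 mph = 26.64 m/s; λ = 0.219 m.
f = 121.7 Hz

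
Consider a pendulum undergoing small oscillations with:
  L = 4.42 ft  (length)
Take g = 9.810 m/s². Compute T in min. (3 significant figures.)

0.0388 min

T is given directly by: T = 2π√(L/g).
L = 4.42 ft = 1.347 m; g = 9.810 m/s².
T = 2.328 s
2.328 s × (1 min / 60.00 s) = 0.03881 min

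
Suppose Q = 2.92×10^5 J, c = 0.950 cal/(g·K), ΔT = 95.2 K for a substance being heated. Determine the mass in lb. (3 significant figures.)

Rearranging Q = m·c·ΔT for m: m = Q/(c·ΔT).
Q = 2.92×10^5 J; c = 0.950 cal/(g·K) = 3975 J/(kg·K); ΔT = 95.2 K.
m = 0.7717 kg
0.7717 kg × (1 lb / 0.4536 kg) = 1.701 lb

1.70 lb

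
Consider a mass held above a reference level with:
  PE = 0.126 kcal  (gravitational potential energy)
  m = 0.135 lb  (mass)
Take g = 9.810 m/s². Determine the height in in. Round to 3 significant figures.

Rearranging PE = m·g·h for h: h = PE/(m·g).
PE = 0.126 kcal = 527.2 J; m = 0.135 lb = 0.06123 kg; g = 9.810 m/s².
h = 877.6 m
877.6 m × (1 in / 0.02540 m) = 34551 in

34600 in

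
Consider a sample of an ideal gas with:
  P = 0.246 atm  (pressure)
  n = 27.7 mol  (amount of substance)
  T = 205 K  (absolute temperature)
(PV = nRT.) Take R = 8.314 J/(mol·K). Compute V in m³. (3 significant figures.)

Solving PV = nRT for V: V = nRT/P.
P = 0.246 atm = 24926 Pa; n = 27.7 mol; T = 205 K; R = 8.314 J/(mol·K).
V = 1.894 m³

1.89 m³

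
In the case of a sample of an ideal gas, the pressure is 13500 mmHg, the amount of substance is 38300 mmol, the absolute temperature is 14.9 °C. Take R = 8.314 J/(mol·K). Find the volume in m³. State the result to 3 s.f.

0.0510 m³

From the ideal-gas law: V = nRT/P.
P = 13500 mmHg = 1.800×10^6 Pa; n = 38300 mmol = 38.30 mol; T = 14.9 °C = 288.0 K; R = 8.314 J/(mol·K).
V = 0.05096 m³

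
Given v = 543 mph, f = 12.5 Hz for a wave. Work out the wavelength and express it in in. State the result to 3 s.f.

765 in

Rearranging v = f·λ for λ: λ = v/f.
v = 543 mph = 242.7 m/s; f = 12.5 Hz.
λ = 19.42 m
19.42 m × (1 in / 0.02540 m) = 764.5 in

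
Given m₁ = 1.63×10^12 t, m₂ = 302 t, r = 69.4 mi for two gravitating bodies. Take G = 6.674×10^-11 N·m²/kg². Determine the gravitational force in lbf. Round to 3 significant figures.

From Newton's law of gravitation: F = Gm₁m₂/r².
m₁ = 1.63×10^12 t = 1.630×10^15 kg; m₂ = 302 t = 3.020×10^5 kg; r = 69.4 mi = 1.117×10^5 m; G = 6.674×10^-11 N·m²/kg².
F = 2.634 N  (the unit combination reduces to kg·m/s² = N)
2.634 N × (1 lbf / 4.448 N) = 0.5921 lbf

0.592 lbf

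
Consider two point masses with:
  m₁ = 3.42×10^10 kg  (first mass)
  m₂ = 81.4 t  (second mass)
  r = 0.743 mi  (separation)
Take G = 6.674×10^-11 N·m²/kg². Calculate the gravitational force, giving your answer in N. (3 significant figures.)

0.130 N

From Newton's law of gravitation: F = Gm₁m₂/r².
m₁ = 3.42×10^10 kg; m₂ = 81.4 t = 81400 kg; r = 0.743 mi = 1196 m; G = 6.674×10^-11 N·m²/kg².
F = 0.1299 N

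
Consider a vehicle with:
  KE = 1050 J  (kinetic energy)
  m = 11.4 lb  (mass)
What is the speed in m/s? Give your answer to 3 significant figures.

20.2 m/s

Rearranging KE = ½mv² for v: v = √(2·KE/m).
KE = 1050 J; m = 11.4 lb = 5.171 kg.
v = 20.15 m/s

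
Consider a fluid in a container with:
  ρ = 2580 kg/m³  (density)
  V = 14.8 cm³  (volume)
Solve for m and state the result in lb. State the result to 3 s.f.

Rearranging: m = ρV.
ρ = 2580 kg/m³; V = 14.8 cm³ = 1.480×10^-5 m³.
m = 0.03818 kg
0.03818 kg × (1 lb / 0.4536 kg) = 0.08418 lb

0.0842 lb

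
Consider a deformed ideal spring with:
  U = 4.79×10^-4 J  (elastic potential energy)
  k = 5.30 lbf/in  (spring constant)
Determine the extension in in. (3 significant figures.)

Solving U = ½k·x² for x: x = √(2U/k).
U = 4.79×10^-4 J; k = 5.30 lbf/in = 928.2 N/m.
x = 0.001016 m
0.001016 m × (1 in / 0.02540 m) = 0.04000 in

0.0400 in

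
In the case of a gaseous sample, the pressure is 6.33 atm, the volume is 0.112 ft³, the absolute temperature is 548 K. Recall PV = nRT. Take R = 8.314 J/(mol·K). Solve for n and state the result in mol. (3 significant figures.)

0.446 mol

Rearranging: n = PV/(RT).
P = 6.33 atm = 6.414×10^5 Pa; V = 0.112 ft³ = 0.003171 m³; T = 548 K; R = 8.314 J/(mol·K).
n = 0.4465 mol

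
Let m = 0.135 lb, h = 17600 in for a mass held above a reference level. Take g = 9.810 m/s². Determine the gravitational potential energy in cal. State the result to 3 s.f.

Directly: PE = mgh.
m = 0.135 lb = 0.06123 kg; h = 17600 in = 447.0 m; g = 9.810 m/s².
PE = 268.5 J
268.5 J × (1 cal / 4.184 J) = 64.18 cal

64.2 cal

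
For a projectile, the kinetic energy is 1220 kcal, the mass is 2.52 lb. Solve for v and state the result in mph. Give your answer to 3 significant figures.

Solving KE = ½mv² for v: v = √(2·KE/m).
KE = 1220 kcal = 5.104×10^6 J; m = 2.52 lb = 1.143 kg.
v = 2989 m/s
2989 m/s × (1 mph / 0.4470 m/s) = 6685 mph

6690 mph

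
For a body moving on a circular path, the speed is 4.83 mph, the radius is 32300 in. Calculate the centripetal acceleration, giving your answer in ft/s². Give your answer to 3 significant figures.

0.0186 ft/s²

Directly: a = v²/r.
v = 4.83 mph = 2.159 m/s; r = 32300 in = 820.4 m.
a = 0.005683 m/s²
0.005683 m/s² × (1 ft/s² / 0.3048 m/s²) = 0.01864 ft/s²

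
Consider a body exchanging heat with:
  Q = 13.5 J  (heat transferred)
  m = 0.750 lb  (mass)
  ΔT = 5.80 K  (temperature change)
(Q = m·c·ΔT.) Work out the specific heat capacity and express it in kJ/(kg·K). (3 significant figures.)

0.00684 kJ/(kg·K)

Rearranging: c = Q/(m·ΔT).
Q = 13.5 J; m = 0.750 lb = 0.3402 kg; ΔT = 5.80 K.
c = 6.842 J/(kg·K)
6.842 J/(kg·K) × (1 kJ/(kg·K) / 1000 J/(kg·K)) = 0.006842 kJ/(kg·K)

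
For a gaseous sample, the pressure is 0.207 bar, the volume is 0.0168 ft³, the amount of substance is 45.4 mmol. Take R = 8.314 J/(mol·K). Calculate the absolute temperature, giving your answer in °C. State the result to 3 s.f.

From the ideal-gas law: T = PV/(nR).
P = 0.207 bar = 20700 Pa; V = 0.0168 ft³ = 4.757×10^-4 m³; n = 45.4 mmol = 0.04540 mol; R = 8.314 J/(mol·K).
T = 26.09 K
26.09 K − 273.15 = -247.1 °C

-247 °C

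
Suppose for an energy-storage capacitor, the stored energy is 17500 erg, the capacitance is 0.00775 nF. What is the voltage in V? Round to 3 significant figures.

21300 V

Solving E = ½C·V² for V: V = √(2E/C).
E = 17500 erg = 0.001750 J; C = 0.00775 nF = 7.750×10^-12 F.
V = 21251 V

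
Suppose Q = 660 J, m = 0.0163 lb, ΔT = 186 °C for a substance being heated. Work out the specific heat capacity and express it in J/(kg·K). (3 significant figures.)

Solving Q = m·c·ΔT for c: c = Q/(m·ΔT).
Q = 660 J; m = 0.0163 lb = 0.007394 kg; ΔT = 186 °C = 186.0 K.
c = 479.9 J/(kg·K)

480 J/(kg·K)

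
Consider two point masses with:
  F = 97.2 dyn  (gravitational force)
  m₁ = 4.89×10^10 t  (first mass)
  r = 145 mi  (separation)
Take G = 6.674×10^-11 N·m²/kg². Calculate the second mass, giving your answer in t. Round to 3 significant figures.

16.2 t

From Newton's law of gravitation: m₂ = F·r²/(G·m₁).
F = 97.2 dyn = 9.720×10^-4 N; m₁ = 4.89×10^10 t = 4.890×10^13 kg; r = 145 mi = 2.334×10^5 m; G = 6.674×10^-11 N·m²/kg².
m₂ = 16218 kg
16218 kg × (1 t / 1000 kg) = 16.22 t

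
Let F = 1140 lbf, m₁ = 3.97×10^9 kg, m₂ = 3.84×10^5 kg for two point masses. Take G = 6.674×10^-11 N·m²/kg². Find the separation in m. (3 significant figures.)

4.48 m

From Newton's law of gravitation: r = √(G·m₁m₂/F).
F = 1140 lbf = 5071 N; m₁ = 3.97×10^9 kg; m₂ = 3.84×10^5 kg; G = 6.674×10^-11 N·m²/kg².
r = 4.479 m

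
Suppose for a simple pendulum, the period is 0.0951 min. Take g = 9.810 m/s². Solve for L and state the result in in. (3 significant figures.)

Solving T = 2π√(L/g) for L: L = g·(T/2π)².
T = 0.0951 min = 5.706 s; g = 9.810 m/s².
L = 8.090 m
8.090 m × (1 in / 0.02540 m) = 318.5 in

319 in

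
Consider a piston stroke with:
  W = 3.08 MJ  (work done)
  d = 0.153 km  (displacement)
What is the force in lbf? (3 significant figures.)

Rearranging: F = W/d.
W = 3.08 MJ = 3.080×10^6 J; d = 0.153 km = 153.0 m.
F = 20131 N  (the unit combination reduces to kg·m/s² = N)
20131 N × (1 lbf / 4.448 N) = 4526 lbf

4530 lbf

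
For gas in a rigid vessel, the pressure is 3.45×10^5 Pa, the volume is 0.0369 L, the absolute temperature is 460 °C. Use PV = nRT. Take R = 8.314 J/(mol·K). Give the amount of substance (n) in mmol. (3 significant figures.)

2.09 mmol

Solving PV = nRT for n: n = PV/(RT).
P = 3.45×10^5 Pa; V = 0.0369 L = 3.690×10^-5 m³; T = 460 °C = 733.1 K; R = 8.314 J/(mol·K).
n = 0.002089 mol
0.002089 mol × (1 mmol / 0.001000 mol) = 2.089 mmol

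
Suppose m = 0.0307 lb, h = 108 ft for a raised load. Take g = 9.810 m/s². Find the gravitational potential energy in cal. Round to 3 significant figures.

1.07 cal

PE is given directly by: PE = mgh.
m = 0.0307 lb = 0.01393 kg; h = 108 ft = 32.92 m; g = 9.810 m/s².
PE = 4.497 J
4.497 J × (1 cal / 4.184 J) = 1.075 cal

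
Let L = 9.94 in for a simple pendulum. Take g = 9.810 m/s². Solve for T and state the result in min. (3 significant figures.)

0.0168 min

Directly: T = 2π√(L/g).
L = 9.94 in = 0.2525 m; g = 9.810 m/s².
T = 1.008 s
1.008 s × (1 min / 60.00 s) = 0.01680 min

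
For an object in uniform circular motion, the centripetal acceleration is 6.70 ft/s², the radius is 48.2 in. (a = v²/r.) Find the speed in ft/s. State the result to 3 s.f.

5.19 ft/s

Rearranging a = v²/r for v: v = √(a·r).
a = 6.70 ft/s² = 2.042 m/s²; r = 48.2 in = 1.224 m.
v = 1.581 m/s
1.581 m/s × (1 ft/s / 0.3048 m/s) = 5.188 ft/s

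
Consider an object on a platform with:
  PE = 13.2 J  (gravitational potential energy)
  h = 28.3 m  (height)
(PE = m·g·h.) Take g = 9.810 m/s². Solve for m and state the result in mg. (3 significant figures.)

47500 mg

Rearranging: m = PE/(g·h).
PE = 13.2 J; h = 28.3 m; g = 9.810 m/s².
m = 0.04755 kg
0.04755 kg × (1 mg / 1.000×10^-6 kg) = 47546 mg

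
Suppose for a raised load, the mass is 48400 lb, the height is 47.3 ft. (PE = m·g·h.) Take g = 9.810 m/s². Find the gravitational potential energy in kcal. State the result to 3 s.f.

PE is given directly by: PE = mgh.
m = 48400 lb = 21954 kg; h = 47.3 ft = 14.42 m; g = 9.810 m/s².
PE = 3.105×10^6 J
3.105×10^6 J × (1 kcal / 4184 J) = 742.1 kcal

742 kcal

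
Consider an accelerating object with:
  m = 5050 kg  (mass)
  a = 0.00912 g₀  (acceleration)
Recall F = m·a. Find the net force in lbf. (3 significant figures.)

102 lbf

Directly: F = m·a.
m = 5050 kg; a = 0.00912 g₀ = 0.08944 m/s².
F = 451.7 N
451.7 N × (1 lbf / 4.448 N) = 101.5 lbf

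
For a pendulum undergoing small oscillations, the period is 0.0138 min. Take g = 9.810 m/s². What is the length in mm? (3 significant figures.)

Rearranging: L = g·(T/2π)².
T = 0.0138 min = 0.8280 s; g = 9.810 m/s².
L = 0.1704 m
0.1704 m × (1 mm / 0.001000 m) = 170.4 mm

170 mm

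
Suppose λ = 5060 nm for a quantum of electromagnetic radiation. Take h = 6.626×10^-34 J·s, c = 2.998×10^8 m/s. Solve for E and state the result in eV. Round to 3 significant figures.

0.245 eV

Directly: E = hc/λ.
λ = 5060 nm = 5.060×10^-6 m; h = 6.626×10^-34 J·s; c = 2.998×10^8 m/s.
E = 3.926×10^-20 J
3.926×10^-20 J × (1 eV / 1.602×10^-19 J) = 0.2450 eV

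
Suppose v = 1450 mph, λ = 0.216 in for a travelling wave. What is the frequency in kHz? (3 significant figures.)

118 kHz

Rearranging: f = v/λ.
v = 1450 mph = 648.2 m/s; λ = 0.216 in = 0.005486 m.
f = 1.181×10^5 Hz
1.181×10^5 Hz × (1 kHz / 1000 Hz) = 118.1 kHz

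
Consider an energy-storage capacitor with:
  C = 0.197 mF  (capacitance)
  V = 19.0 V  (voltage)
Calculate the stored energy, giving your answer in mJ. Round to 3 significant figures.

35.6 mJ

Directly: E = ½CV².
C = 0.197 mF = 1.970×10^-4 F; V = 19.0 V.
E = 0.03556 J
0.03556 J × (1 mJ / 0.001000 J) = 35.56 mJ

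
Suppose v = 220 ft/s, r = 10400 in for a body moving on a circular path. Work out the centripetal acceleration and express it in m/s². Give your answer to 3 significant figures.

17.0 m/s²

a is given directly by: a = v²/r.
v = 220 ft/s = 67.06 m/s; r = 10400 in = 264.2 m.
a = 17.02 m/s²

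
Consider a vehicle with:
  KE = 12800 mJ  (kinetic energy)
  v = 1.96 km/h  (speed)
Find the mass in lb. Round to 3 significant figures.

Rearranging: m = 2·KE/v².
KE = 12800 mJ = 12.80 J; v = 1.96 km/h = 0.5444 m/s.
m = 86.36 kg
86.36 kg × (1 lb / 0.4536 kg) = 190.4 lb

190 lb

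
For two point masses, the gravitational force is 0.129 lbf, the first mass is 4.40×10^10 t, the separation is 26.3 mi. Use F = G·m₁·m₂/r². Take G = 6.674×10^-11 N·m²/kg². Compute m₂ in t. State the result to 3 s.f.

From Newton's law of gravitation: m₂ = F·r²/(G·m₁).
F = 0.129 lbf = 0.5738 N; m₁ = 4.40×10^10 t = 4.400×10^13 kg; r = 26.3 mi = 42326 m; G = 6.674×10^-11 N·m²/kg².
m₂ = 3.501×10^5 kg
3.501×10^5 kg × (1 t / 1000 kg) = 350.1 t

350 t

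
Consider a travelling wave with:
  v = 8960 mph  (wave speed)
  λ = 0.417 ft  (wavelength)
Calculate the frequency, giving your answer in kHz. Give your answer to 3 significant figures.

Solving v = f·λ for f: f = v/λ.
v = 8960 mph = 4005 m/s; λ = 0.417 ft = 0.1271 m.
f = 31514 Hz
31514 Hz × (1 kHz / 1000 Hz) = 31.51 kHz

31.5 kHz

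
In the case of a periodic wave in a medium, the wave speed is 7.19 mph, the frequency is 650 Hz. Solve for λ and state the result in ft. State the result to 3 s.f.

0.0162 ft

Solving v = f·λ for λ: λ = v/f.
v = 7.19 mph = 3.214 m/s; f = 650 Hz.
λ = 0.004945 m
0.004945 m × (1 ft / 0.3048 m) = 0.01622 ft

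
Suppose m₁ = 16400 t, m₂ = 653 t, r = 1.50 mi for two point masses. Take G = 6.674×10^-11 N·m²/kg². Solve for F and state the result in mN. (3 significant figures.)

Directly: F = Gm₁m₂/r².
m₁ = 16400 t = 1.640×10^7 kg; m₂ = 653 t = 6.530×10^5 kg; r = 1.50 mi = 2414 m; G = 6.674×10^-11 N·m²/kg².
F = 1.226×10^-4 N  (the unit combination reduces to kg·m/s² = N)
1.226×10^-4 N × (1 mN / 0.001000 N) = 0.1226 mN

0.123 mN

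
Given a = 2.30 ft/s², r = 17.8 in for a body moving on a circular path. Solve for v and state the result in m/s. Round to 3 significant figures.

0.563 m/s

Rearranging: v = √(a·r).
a = 2.30 ft/s² = 0.7010 m/s²; r = 17.8 in = 0.4521 m.
v = 0.5630 m/s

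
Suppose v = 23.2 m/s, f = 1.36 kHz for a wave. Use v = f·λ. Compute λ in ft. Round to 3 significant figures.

Rearranging v = f·λ for λ: λ = v/f.
v = 23.2 m/s; f = 1.36 kHz = 1360 Hz.
λ = 0.01706 m
0.01706 m × (1 ft / 0.3048 m) = 0.05597 ft

0.0560 ft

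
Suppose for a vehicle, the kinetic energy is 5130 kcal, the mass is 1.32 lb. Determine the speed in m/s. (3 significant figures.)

Solving KE = ½mv² for v: v = √(2·KE/m).
KE = 5130 kcal = 2.146×10^7 J; m = 1.32 lb = 0.5987 kg.
v = 8467 m/s

8470 m/s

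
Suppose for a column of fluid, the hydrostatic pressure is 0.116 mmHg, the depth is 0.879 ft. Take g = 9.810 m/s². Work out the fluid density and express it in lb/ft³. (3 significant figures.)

0.367 lb/ft³

Rearranging P = ρ·g·h for ρ: ρ = P/(g·h).
P = 0.116 mmHg = 15.47 Pa; h = 0.879 ft = 0.2679 m; g = 9.810 m/s².
ρ = 5.884 kg/m³
5.884 kg/m³ × (1 lb/ft³ / 16.02 kg/m³) = 0.3673 lb/ft³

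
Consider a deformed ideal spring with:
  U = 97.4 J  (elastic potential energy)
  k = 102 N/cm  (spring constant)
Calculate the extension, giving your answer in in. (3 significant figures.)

5.44 in

Rearranging U = ½k·x² for x: x = √(2U/k).
U = 97.4 J; k = 102 N/cm = 10200 N/m.
x = 0.1382 m
0.1382 m × (1 in / 0.02540 m) = 5.441 in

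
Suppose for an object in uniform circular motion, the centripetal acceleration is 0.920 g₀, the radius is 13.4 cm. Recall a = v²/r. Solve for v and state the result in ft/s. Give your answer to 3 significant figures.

Rearranging: v = √(a·r).
a = 0.920 g₀ = 9.022 m/s²; r = 13.4 cm = 0.1340 m.
v = 1.100 m/s
1.100 m/s × (1 ft/s / 0.3048 m/s) = 3.607 ft/s

3.61 ft/s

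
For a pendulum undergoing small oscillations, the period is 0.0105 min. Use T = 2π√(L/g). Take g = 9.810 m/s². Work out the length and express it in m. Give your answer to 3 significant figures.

Rearranging: L = g·(T/2π)².
T = 0.0105 min = 0.6300 s; g = 9.810 m/s².
L = 0.09863 m

0.0986 m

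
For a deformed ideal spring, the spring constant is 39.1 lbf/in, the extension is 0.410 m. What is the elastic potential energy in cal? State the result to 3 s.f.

138 cal

U is given directly by: U = ½kx².
k = 39.1 lbf/in = 6847 N/m; x = 0.410 m.
U = 575.5 J
575.5 J × (1 cal / 4.184 J) = 137.6 cal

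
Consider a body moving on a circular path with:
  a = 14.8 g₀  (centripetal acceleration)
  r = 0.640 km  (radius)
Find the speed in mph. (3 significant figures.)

Rearranging: v = √(a·r).
a = 14.8 g₀ = 145.1 m/s²; r = 0.640 km = 640.0 m.
v = 304.8 m/s
304.8 m/s × (1 mph / 0.4470 m/s) = 681.8 mph

682 mph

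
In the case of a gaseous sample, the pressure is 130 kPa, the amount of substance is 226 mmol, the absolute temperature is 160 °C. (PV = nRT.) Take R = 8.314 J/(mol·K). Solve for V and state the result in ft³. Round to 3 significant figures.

Rearranging: V = nRT/P.
P = 130 kPa = 1.300×10^5 Pa; n = 226 mmol = 0.2260 mol; T = 160 °C = 433.1 K; R = 8.314 J/(mol·K).
V = 0.006261 m³
0.006261 m³ × (1 ft³ / 0.02832 m³) = 0.2211 ft³

0.221 ft³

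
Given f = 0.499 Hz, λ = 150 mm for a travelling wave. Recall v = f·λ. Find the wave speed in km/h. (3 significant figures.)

0.269 km/h

v is given directly by: v = fλ.
f = 0.499 Hz; λ = 150 mm = 0.1500 m.
v = 0.07485 m/s
0.07485 m/s × (1 km/h / 0.2778 m/s) = 0.2695 km/h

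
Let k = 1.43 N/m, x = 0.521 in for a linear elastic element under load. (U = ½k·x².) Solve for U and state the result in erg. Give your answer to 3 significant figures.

1250 erg

U is given directly by: U = ½kx².
k = 1.43 N/m; x = 0.521 in = 0.01323 m.
U = 1.252×10^-4 J
1.252×10^-4 J × (1 erg / 1.000×10^-7 J) = 1252 erg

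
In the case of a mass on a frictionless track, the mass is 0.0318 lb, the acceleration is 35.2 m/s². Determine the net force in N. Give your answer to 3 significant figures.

From Newton's second law: F = m·a.
m = 0.0318 lb = 0.01442 kg; a = 35.2 m/s².
F = 0.5077 N  (the unit combination reduces to kg·m/s² = N)

0.508 N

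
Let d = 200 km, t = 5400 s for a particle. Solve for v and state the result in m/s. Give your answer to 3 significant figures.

37.0 m/s

Directly: v = d/t.
d = 200 km = 2.000×10^5 m; t = 5400 s.
v = 37.04 m/s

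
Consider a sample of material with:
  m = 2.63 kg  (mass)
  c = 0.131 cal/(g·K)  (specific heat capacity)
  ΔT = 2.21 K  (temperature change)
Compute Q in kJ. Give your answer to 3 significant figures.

Q is given directly by: Q = mcΔT.
m = 2.63 kg; c = 0.131 cal/(g·K) = 548.1 J/(kg·K); ΔT = 2.21 K.
Q = 3186 J  (the unit combination reduces to kg·m²/s² = J)
3186 J × (1 kJ / 1000 J) = 3.186 kJ

3.19 kJ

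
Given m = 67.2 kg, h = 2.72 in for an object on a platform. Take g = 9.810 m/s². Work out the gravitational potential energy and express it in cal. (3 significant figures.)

PE is given directly by: PE = mgh.
m = 67.2 kg; h = 2.72 in = 0.06909 m; g = 9.810 m/s².
PE = 45.55 J
45.55 J × (1 cal / 4.184 J) = 10.89 cal

10.9 cal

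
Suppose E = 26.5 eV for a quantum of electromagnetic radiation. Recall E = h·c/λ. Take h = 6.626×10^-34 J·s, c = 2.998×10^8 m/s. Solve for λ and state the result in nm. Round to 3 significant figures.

46.8 nm

Solving E = h·c/λ for λ: λ = hc/E.
E = 26.5 eV = 4.246×10^-18 J; h = 6.626×10^-34 J·s; c = 2.998×10^8 m/s.
λ = 4.679×10^-8 m
4.679×10^-8 m × (1 nm / 1.000×10^-9 m) = 46.79 nm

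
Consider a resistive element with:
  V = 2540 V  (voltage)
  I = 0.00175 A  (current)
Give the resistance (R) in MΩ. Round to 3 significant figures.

1.45 MΩ

Solving V = I·R for R: R = V/I.
V = 2540 V; I = 0.00175 A.
R = 1.451×10^6 Ω
1.451×10^6 Ω × (1 MΩ / 1.000×10^6 Ω) = 1.451 MΩ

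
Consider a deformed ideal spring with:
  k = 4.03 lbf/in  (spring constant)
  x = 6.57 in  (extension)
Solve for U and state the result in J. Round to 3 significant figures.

Directly: U = ½kx².
k = 4.03 lbf/in = 705.8 N/m; x = 6.57 in = 0.1669 m.
U = 9.827 J

9.83 J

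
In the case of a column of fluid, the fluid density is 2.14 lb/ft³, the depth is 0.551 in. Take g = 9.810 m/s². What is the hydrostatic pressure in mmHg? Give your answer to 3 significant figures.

Directly: P = ρgh.
ρ = 2.14 lb/ft³ = 34.28 kg/m³; h = 0.551 in = 0.01400 m; g = 9.810 m/s².
P = 4.706 Pa
4.706 Pa × (1 mmHg / 133.3 Pa) = 0.03530 mmHg

0.0353 mmHg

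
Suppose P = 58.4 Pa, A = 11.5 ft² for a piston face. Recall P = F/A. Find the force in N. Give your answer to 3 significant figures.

Rearranging P = F/A for F: F = P·A.
P = 58.4 Pa; A = 11.5 ft² = 1.068 m².
F = 62.39 N  (the unit combination reduces to kg·m/s² = N)

62.4 N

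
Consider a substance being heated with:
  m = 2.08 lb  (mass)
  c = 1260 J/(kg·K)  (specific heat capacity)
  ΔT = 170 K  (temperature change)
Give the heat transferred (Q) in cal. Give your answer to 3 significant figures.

Q is given directly by: Q = mcΔT.
m = 2.08 lb = 0.9435 kg; c = 1260 J/(kg·K); ΔT = 170 K.
Q = 2.021×10^5 J
2.021×10^5 J × (1 cal / 4.184 J) = 48301 cal

48300 cal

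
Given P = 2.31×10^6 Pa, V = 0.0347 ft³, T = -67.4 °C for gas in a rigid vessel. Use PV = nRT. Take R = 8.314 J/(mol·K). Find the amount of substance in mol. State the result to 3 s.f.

Solving PV = nRT for n: n = PV/(RT).
P = 2.31×10^6 Pa; V = 0.0347 ft³ = 9.826×10^-4 m³; T = -67.4 °C = 205.7 K; R = 8.314 J/(mol·K).
n = 1.327 mol

1.33 mol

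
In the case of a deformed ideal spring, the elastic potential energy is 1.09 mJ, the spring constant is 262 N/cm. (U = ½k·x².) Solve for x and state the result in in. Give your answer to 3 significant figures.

0.0114 in

Rearranging U = ½k·x² for x: x = √(2U/k).
U = 1.09 mJ = 0.001090 J; k = 262 N/cm = 26200 N/m.
x = 2.885×10^-4 m
2.885×10^-4 m × (1 in / 0.02540 m) = 0.01136 in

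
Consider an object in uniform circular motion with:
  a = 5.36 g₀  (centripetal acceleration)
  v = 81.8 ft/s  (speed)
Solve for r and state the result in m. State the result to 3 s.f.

Solving a = v²/r for r: r = v²/a.
a = 5.36 g₀ = 52.56 m/s²; v = 81.8 ft/s = 24.93 m/s.
r = 11.83 m

11.8 m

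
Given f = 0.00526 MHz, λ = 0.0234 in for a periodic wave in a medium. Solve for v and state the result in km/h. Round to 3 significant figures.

v is given directly by: v = fλ.
f = 0.00526 MHz = 5260 Hz; λ = 0.0234 in = 5.944×10^-4 m.
v = 3.126 m/s
3.126 m/s × (1 km/h / 0.2778 m/s) = 11.25 km/h

11.3 km/h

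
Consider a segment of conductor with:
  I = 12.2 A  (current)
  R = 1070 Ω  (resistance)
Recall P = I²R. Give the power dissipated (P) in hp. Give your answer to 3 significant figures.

214 hp

P is given directly by: P = I²R.
I = 12.2 A; R = 1070 Ω.
P = 1.593×10^5 W
1.593×10^5 W × (1 hp / 745.7 W) = 213.6 hp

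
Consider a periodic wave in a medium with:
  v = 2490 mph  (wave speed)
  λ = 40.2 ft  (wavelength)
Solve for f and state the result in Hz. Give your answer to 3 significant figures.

Solving v = f·λ for f: f = v/λ.
v = 2490 mph = 1113 m/s; λ = 40.2 ft = 12.25 m.
f = 90.85 Hz

90.8 Hz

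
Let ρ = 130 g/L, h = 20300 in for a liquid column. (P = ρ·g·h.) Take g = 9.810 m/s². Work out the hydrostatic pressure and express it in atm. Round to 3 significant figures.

6.49 atm

Directly: P = ρgh.
ρ = 130 g/L = 130.0 kg/m³; h = 20300 in = 515.6 m; g = 9.810 m/s².
P = 6.576×10^5 Pa
6.576×10^5 Pa × (1 atm / 1.013×10^5 Pa) = 6.490 atm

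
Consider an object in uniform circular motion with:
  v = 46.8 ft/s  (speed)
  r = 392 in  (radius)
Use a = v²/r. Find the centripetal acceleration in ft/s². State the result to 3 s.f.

a is given directly by: a = v²/r.
v = 46.8 ft/s = 14.26 m/s; r = 392 in = 9.957 m.
a = 20.44 m/s²
20.44 m/s² × (1 ft/s² / 0.3048 m/s²) = 67.05 ft/s²

67.0 ft/s²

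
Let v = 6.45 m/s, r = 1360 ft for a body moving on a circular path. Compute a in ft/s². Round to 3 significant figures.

Directly: a = v²/r.
v = 6.45 m/s; r = 1360 ft = 414.5 m.
a = 0.1004 m/s²
0.1004 m/s² × (1 ft/s² / 0.3048 m/s²) = 0.3293 ft/s²

0.329 ft/s²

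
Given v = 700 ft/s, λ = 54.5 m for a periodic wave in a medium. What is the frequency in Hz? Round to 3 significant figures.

Rearranging: f = v/λ.
v = 700 ft/s = 213.4 m/s; λ = 54.5 m.
f = 3.915 Hz

3.91 Hz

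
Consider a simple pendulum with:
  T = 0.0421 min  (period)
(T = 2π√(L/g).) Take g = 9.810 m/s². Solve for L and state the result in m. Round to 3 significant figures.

1.59 m

Solving T = 2π√(L/g) for L: L = g·(T/2π)².
T = 0.0421 min = 2.526 s; g = 9.810 m/s².
L = 1.586 m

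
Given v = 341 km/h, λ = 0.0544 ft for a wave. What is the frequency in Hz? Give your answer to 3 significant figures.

5710 Hz

Rearranging v = f·λ for f: f = v/λ.
v = 341 km/h = 94.72 m/s; λ = 0.0544 ft = 0.01658 m.
f = 5713 Hz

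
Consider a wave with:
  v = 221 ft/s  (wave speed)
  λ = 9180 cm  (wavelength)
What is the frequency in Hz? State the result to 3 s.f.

0.734 Hz

Rearranging: f = v/λ.
v = 221 ft/s = 67.36 m/s; λ = 9180 cm = 91.80 m.
f = 0.7338 Hz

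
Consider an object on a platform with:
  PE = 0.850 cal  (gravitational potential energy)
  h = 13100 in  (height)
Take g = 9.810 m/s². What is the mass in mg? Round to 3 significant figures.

1090 mg

Rearranging: m = PE/(g·h).
PE = 0.850 cal = 3.556 J; h = 13100 in = 332.7 m; g = 9.810 m/s².
m = 0.001090 kg
0.001090 kg × (1 mg / 1.000×10^-6 kg) = 1090 mg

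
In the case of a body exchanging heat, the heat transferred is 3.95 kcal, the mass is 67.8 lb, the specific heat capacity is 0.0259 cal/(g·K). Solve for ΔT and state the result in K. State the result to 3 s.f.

Rearranging: ΔT = Q/(m·c).
Q = 3.95 kcal = 16527 J; m = 67.8 lb = 30.75 kg; c = 0.0259 cal/(g·K) = 108.4 J/(kg·K).
ΔT = 4.959 K

4.96 K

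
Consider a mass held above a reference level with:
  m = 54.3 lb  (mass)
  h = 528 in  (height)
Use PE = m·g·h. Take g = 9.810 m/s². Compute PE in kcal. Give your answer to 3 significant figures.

0.774 kcal

Directly: PE = mgh.
m = 54.3 lb = 24.63 kg; h = 528 in = 13.41 m; g = 9.810 m/s².
PE = 3240 J
3240 J × (1 kcal / 4184 J) = 0.7745 kcal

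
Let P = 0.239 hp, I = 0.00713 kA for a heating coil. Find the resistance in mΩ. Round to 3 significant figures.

3510 mΩ

Rearranging P = I²R for R: R = P/I².
P = 0.239 hp = 178.2 W; I = 0.00713 kA = 7.130 A.
R = 3.506 Ω
3.506 Ω × (1 mΩ / 0.001000 Ω) = 3506 mΩ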